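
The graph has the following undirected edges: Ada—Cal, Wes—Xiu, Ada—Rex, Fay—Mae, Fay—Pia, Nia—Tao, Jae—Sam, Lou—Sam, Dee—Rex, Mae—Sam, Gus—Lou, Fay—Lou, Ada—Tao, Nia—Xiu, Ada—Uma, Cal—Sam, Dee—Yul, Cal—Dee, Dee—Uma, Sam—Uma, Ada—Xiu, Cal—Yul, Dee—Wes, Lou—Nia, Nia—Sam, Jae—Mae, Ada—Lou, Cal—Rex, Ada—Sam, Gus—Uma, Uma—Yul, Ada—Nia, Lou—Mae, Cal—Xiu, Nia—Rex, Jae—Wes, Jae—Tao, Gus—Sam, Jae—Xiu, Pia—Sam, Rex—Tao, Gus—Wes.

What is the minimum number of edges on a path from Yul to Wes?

Level 0: Yul
Level 1: Cal, Dee, Uma
Level 2: Ada, Gus, Rex, Sam, Wes, Xiu
Level 3: Jae, Lou, Mae, Nia, Pia, Tao
Level 4: Fay
Wes first appears at level 2.

2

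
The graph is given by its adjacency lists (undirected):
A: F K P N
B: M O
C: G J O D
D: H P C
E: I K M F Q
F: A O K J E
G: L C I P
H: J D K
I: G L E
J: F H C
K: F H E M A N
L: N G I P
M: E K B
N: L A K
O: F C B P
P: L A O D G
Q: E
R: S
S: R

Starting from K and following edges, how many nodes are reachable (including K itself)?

BFS from K visits: K, F, H, E, M, A, N, O, J, D, I, Q, B, P, L, C, G
Reachable nodes: 17 of 19 total.

17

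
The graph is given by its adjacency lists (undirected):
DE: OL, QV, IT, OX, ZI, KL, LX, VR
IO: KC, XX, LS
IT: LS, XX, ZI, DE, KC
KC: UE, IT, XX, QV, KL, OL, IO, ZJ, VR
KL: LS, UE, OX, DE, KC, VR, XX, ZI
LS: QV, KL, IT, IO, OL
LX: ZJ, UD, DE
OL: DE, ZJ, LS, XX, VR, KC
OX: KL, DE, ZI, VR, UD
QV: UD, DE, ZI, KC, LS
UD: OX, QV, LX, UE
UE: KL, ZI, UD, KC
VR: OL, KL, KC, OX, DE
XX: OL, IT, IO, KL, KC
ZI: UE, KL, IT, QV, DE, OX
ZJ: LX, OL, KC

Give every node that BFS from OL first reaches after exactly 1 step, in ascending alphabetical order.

DE, KC, LS, VR, XX, ZJ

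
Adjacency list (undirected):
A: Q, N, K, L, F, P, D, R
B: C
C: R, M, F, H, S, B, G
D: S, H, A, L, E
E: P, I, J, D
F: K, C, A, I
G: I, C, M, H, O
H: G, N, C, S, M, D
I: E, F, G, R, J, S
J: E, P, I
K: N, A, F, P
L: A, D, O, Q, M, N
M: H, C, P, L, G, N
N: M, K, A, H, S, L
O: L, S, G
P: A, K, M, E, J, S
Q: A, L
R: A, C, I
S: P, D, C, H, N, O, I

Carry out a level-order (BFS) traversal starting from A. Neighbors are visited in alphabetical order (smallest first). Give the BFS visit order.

Visit A; enqueue D, F, K, L, N, P, Q, R → queue [D, F, K, L, N, P, Q, R]
Visit D; enqueue E, H, S → queue [F, K, L, N, P, Q, R, E, H, S]
Visit F; enqueue C, I → queue [K, L, N, P, Q, R, E, H, S, C, I]
Visit K → queue [L, N, P, Q, R, E, H, S, C, I]
Visit L; enqueue M, O → queue [N, P, Q, R, E, H, S, C, I, M, O]
Visit N → queue [P, Q, R, E, H, S, C, I, M, O]
Visit P; enqueue J → queue [Q, R, E, H, S, C, I, M, O, J]
Visit Q → queue [R, E, H, S, C, I, M, O, J]
Visit R → queue [E, H, S, C, I, M, O, J]
Visit E → queue [H, S, C, I, M, O, J]
Visit H; enqueue G → queue [S, C, I, M, O, J, G]
Visit S → queue [C, I, M, O, J, G]
Visit C; enqueue B → queue [I, M, O, J, G, B]
Visit I → queue [M, O, J, G, B]
Visit M → queue [O, J, G, B]
Visit O → queue [J, G, B]
Visit J → queue [G, B]
Visit G → queue [B]
Visit B → queue []

A D F K L N P Q R E H S C I M O J G B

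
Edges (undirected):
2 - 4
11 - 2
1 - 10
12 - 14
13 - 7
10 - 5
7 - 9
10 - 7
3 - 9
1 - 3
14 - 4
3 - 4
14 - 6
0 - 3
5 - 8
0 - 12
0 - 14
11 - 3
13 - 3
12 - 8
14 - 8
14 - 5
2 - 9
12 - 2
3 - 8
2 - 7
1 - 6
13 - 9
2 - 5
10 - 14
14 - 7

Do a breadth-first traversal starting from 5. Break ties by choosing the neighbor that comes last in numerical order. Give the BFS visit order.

Visit 5; enqueue 14, 10, 8, 2 → queue [14, 10, 8, 2]
Visit 14; enqueue 12, 7, 6, 4, 0 → queue [10, 8, 2, 12, 7, 6, 4, 0]
Visit 10; enqueue 1 → queue [8, 2, 12, 7, 6, 4, 0, 1]
Visit 8; enqueue 3 → queue [2, 12, 7, 6, 4, 0, 1, 3]
Visit 2; enqueue 11, 9 → queue [12, 7, 6, 4, 0, 1, 3, 11, 9]
Visit 12 → queue [7, 6, 4, 0, 1, 3, 11, 9]
Visit 7; enqueue 13 → queue [6, 4, 0, 1, 3, 11, 9, 13]
Visit 6 → queue [4, 0, 1, 3, 11, 9, 13]
Visit 4 → queue [0, 1, 3, 11, 9, 13]
Visit 0 → queue [1, 3, 11, 9, 13]
Visit 1 → queue [3, 11, 9, 13]
Visit 3 → queue [11, 9, 13]
Visit 11 → queue [9, 13]
Visit 9 → queue [13]
Visit 13 → queue []

5, 14, 10, 8, 2, 12, 7, 6, 4, 0, 1, 3, 11, 9, 13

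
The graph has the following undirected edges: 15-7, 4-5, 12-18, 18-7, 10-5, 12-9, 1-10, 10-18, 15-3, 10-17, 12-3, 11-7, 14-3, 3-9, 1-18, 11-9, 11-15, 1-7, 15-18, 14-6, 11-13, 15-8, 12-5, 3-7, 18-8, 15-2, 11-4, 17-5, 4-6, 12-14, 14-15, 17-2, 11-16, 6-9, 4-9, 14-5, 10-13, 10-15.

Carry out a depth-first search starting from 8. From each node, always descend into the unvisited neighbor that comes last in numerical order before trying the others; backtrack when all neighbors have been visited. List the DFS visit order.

Visit 8
8 → 18
18 → 15
15 → 14
14 → 12
12 → 9
9 → 11
11 → 16
11 → 13
13 → 10
10 → 17
17 → 5
5 → 4
4 → 6
17 → 2
10 → 1
1 → 7
7 → 3

8 18 15 14 12 9 11 16 13 10 17 5 4 6 2 1 7 3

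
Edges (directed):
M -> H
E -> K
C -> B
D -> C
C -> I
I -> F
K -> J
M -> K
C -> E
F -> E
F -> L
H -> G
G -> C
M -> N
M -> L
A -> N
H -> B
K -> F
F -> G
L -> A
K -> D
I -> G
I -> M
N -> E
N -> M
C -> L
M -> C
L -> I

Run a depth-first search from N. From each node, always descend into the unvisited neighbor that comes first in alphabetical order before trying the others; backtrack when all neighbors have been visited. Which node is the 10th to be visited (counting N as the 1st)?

L

Visit N
N → E
E → K
K → D
D → C
C → B
C → I
I → F
F → G
F → L
L → A
I → M
M → H
K → J

Visit order: N, E, K, D, C, B, I, F, G, L, A, M, H, J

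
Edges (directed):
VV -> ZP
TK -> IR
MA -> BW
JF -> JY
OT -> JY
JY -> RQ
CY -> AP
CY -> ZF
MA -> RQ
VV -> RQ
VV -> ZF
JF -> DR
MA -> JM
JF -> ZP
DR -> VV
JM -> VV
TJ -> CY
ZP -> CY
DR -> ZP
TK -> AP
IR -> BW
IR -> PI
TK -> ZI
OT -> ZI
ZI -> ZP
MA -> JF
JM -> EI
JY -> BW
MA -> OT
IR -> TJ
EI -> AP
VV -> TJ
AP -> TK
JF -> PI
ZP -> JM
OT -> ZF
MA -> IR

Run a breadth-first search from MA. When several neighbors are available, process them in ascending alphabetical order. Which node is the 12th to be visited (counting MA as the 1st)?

ZP

Visit MA; enqueue BW, IR, JF, JM, OT, RQ → queue [BW, IR, JF, JM, OT, RQ]
Visit BW → queue [IR, JF, JM, OT, RQ]
Visit IR; enqueue PI, TJ → queue [JF, JM, OT, RQ, PI, TJ]
Visit JF; enqueue DR, JY, ZP → queue [JM, OT, RQ, PI, TJ, DR, JY, ZP]
Visit JM; enqueue EI, VV → queue [OT, RQ, PI, TJ, DR, JY, ZP, EI, VV]
Visit OT; enqueue ZF, ZI → queue [RQ, PI, TJ, DR, JY, ZP, EI, VV, ZF, ZI]
Visit RQ → queue [PI, TJ, DR, JY, ZP, EI, VV, ZF, ZI]
Visit PI → queue [TJ, DR, JY, ZP, EI, VV, ZF, ZI]
Visit TJ; enqueue CY → queue [DR, JY, ZP, EI, VV, ZF, ZI, CY]
Visit DR → queue [JY, ZP, EI, VV, ZF, ZI, CY]
Visit JY → queue [ZP, EI, VV, ZF, ZI, CY]
Visit ZP → queue [EI, VV, ZF, ZI, CY]
Visit EI; enqueue AP → queue [VV, ZF, ZI, CY, AP]
Visit VV → queue [ZF, ZI, CY, AP]
Visit ZF → queue [ZI, CY, AP]
Visit ZI → queue [CY, AP]
Visit CY → queue [AP]
Visit AP; enqueue TK → queue [TK]
Visit TK → queue []

Visit order: MA, BW, IR, JF, JM, OT, RQ, PI, TJ, DR, JY, ZP, EI, VV, ZF, ZI, CY, AP, TK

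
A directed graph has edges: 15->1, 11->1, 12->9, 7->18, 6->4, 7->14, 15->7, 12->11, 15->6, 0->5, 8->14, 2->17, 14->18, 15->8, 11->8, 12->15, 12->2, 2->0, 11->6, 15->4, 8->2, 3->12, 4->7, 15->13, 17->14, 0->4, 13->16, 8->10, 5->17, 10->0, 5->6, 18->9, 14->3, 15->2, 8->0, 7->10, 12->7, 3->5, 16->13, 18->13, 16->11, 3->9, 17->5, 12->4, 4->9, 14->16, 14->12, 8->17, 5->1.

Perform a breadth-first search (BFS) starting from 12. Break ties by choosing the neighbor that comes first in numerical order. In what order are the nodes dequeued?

12 -> 2 -> 4 -> 7 -> 9 -> 11 -> 15 -> 0 -> 17 -> 10 -> 14 -> 18 -> 1 -> 6 -> 8 -> 13 -> 5 -> 3 -> 16

Visit 12; enqueue 2, 4, 7, 9, 11, 15 → queue [2, 4, 7, 9, 11, 15]
Visit 2; enqueue 0, 17 → queue [4, 7, 9, 11, 15, 0, 17]
Visit 4 → queue [7, 9, 11, 15, 0, 17]
Visit 7; enqueue 10, 14, 18 → queue [9, 11, 15, 0, 17, 10, 14, 18]
Visit 9 → queue [11, 15, 0, 17, 10, 14, 18]
Visit 11; enqueue 1, 6, 8 → queue [15, 0, 17, 10, 14, 18, 1, 6, 8]
Visit 15; enqueue 13 → queue [0, 17, 10, 14, 18, 1, 6, 8, 13]
Visit 0; enqueue 5 → queue [17, 10, 14, 18, 1, 6, 8, 13, 5]
Visit 17 → queue [10, 14, 18, 1, 6, 8, 13, 5]
Visit 10 → queue [14, 18, 1, 6, 8, 13, 5]
Visit 14; enqueue 3, 16 → queue [18, 1, 6, 8, 13, 5, 3, 16]
Visit 18 → queue [1, 6, 8, 13, 5, 3, 16]
Visit 1 → queue [6, 8, 13, 5, 3, 16]
Visit 6 → queue [8, 13, 5, 3, 16]
Visit 8 → queue [13, 5, 3, 16]
Visit 13 → queue [5, 3, 16]
Visit 5 → queue [3, 16]
Visit 3 → queue [16]
Visit 16 → queue []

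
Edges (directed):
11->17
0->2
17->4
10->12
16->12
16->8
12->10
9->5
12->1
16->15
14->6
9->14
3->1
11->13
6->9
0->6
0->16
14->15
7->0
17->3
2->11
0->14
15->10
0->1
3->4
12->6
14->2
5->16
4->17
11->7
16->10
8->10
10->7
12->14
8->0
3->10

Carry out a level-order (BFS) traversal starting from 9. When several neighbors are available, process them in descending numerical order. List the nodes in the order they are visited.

9 → 14 → 5 → 15 → 6 → 2 → 16 → 10 → 11 → 12 → 8 → 7 → 17 → 13 → 1 → 0 → 4 → 3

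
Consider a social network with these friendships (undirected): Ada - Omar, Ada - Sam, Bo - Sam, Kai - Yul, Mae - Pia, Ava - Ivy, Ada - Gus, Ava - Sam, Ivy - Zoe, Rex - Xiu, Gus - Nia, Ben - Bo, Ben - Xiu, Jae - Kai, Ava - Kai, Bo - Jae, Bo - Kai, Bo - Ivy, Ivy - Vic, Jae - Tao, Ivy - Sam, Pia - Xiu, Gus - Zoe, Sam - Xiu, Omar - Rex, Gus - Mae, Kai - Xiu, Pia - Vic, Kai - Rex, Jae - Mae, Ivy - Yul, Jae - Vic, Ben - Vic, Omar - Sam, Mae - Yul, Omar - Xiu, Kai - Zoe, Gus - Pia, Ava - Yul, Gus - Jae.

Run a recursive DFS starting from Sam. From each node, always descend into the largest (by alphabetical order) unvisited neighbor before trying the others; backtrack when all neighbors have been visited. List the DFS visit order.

Visit Sam
Sam → Xiu
Xiu → Rex
Rex → Omar
Omar → Ada
Ada → Gus
Gus → Zoe
Zoe → Kai
Kai → Yul
Yul → Mae
Mae → Pia
Pia → Vic
Vic → Jae
Jae → Tao
Jae → Bo
Bo → Ivy
Ivy → Ava
Bo → Ben
Gus → Nia

Sam Xiu Rex Omar Ada Gus Zoe Kai Yul Mae Pia Vic Jae Tao Bo Ivy Ava Ben Nia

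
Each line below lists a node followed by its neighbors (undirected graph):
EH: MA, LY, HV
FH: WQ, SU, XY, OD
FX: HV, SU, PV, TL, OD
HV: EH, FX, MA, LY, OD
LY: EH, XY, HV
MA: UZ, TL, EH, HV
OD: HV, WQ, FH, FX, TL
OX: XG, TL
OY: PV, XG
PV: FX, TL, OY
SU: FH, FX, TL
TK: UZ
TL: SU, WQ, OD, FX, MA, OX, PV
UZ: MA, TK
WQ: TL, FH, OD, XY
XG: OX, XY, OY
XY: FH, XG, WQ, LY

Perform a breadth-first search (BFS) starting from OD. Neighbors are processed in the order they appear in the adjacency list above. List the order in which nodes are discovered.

Visit OD; enqueue HV, WQ, FH, FX, TL → queue [HV, WQ, FH, FX, TL]
Visit HV; enqueue EH, MA, LY → queue [WQ, FH, FX, TL, EH, MA, LY]
Visit WQ; enqueue XY → queue [FH, FX, TL, EH, MA, LY, XY]
Visit FH; enqueue SU → queue [FX, TL, EH, MA, LY, XY, SU]
Visit FX; enqueue PV → queue [TL, EH, MA, LY, XY, SU, PV]
Visit TL; enqueue OX → queue [EH, MA, LY, XY, SU, PV, OX]
Visit EH → queue [MA, LY, XY, SU, PV, OX]
Visit MA; enqueue UZ → queue [LY, XY, SU, PV, OX, UZ]
Visit LY → queue [XY, SU, PV, OX, UZ]
Visit XY; enqueue XG → queue [SU, PV, OX, UZ, XG]
Visit SU → queue [PV, OX, UZ, XG]
Visit PV; enqueue OY → queue [OX, UZ, XG, OY]
Visit OX → queue [UZ, XG, OY]
Visit UZ; enqueue TK → queue [XG, OY, TK]
Visit XG → queue [OY, TK]
Visit OY → queue [TK]
Visit TK → queue []

OD, HV, WQ, FH, FX, TL, EH, MA, LY, XY, SU, PV, OX, UZ, XG, OY, TK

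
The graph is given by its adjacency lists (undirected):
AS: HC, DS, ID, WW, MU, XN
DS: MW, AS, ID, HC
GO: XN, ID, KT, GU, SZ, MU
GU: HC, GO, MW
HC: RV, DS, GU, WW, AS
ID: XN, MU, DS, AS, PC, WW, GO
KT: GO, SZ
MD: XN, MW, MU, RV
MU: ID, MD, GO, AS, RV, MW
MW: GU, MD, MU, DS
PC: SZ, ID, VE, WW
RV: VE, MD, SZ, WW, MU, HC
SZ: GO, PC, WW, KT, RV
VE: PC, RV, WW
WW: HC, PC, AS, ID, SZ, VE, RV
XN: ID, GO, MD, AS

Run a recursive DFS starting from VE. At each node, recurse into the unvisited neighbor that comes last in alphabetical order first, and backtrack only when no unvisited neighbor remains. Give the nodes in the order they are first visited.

VE → WW → SZ → RV → MU → MW → MD → XN → ID → PC → GO → KT → GU → HC → DS → AS

Visit VE
VE → WW
WW → SZ
SZ → RV
RV → MU
MU → MW
MW → MD
MD → XN
XN → ID
ID → PC
ID → GO
GO → KT
GO → GU
GU → HC
HC → DS
DS → AS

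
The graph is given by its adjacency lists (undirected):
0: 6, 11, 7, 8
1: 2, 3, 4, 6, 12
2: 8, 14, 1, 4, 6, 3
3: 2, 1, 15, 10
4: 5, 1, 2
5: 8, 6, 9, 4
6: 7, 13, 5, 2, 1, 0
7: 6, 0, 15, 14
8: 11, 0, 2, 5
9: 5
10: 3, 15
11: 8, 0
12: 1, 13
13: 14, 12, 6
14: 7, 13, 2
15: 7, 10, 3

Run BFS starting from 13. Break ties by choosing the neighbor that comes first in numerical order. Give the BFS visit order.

Visit 13; enqueue 6, 12, 14 → queue [6, 12, 14]
Visit 6; enqueue 0, 1, 2, 5, 7 → queue [12, 14, 0, 1, 2, 5, 7]
Visit 12 → queue [14, 0, 1, 2, 5, 7]
Visit 14 → queue [0, 1, 2, 5, 7]
Visit 0; enqueue 8, 11 → queue [1, 2, 5, 7, 8, 11]
Visit 1; enqueue 3, 4 → queue [2, 5, 7, 8, 11, 3, 4]
Visit 2 → queue [5, 7, 8, 11, 3, 4]
Visit 5; enqueue 9 → queue [7, 8, 11, 3, 4, 9]
Visit 7; enqueue 15 → queue [8, 11, 3, 4, 9, 15]
Visit 8 → queue [11, 3, 4, 9, 15]
Visit 11 → queue [3, 4, 9, 15]
Visit 3; enqueue 10 → queue [4, 9, 15, 10]
Visit 4 → queue [9, 15, 10]
Visit 9 → queue [15, 10]
Visit 15 → queue [10]
Visit 10 → queue []

13, 6, 12, 14, 0, 1, 2, 5, 7, 8, 11, 3, 4, 9, 15, 10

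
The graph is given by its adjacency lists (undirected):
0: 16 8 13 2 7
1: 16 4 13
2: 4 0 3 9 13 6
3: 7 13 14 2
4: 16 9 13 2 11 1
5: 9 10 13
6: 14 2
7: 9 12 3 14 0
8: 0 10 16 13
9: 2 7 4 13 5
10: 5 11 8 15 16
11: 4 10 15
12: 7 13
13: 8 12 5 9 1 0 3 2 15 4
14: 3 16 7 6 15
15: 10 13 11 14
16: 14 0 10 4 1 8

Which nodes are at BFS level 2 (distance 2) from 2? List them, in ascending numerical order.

1, 5, 7, 8, 11, 12, 14, 15, 16

Level 0: 2
Level 1: 0, 3, 4, 6, 9, 13
Level 2: 1, 5, 7, 8, 11, 12, 14, 15, 16
Level 3: 10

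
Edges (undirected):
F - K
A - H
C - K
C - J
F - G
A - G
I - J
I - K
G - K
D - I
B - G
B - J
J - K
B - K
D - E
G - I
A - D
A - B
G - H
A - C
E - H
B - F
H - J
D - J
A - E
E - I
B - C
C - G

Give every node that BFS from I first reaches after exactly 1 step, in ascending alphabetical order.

Level 0: I
Level 1: D, E, G, J, K
Level 2: A, B, C, F, H

D, E, G, J, K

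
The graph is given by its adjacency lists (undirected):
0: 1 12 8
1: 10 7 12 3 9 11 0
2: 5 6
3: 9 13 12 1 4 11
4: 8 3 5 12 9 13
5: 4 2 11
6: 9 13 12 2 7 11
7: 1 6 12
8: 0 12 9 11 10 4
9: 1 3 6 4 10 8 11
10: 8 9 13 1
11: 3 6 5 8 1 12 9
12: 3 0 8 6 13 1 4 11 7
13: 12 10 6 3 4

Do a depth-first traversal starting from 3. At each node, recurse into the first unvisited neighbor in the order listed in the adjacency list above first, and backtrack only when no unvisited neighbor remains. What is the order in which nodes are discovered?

Visit 3
3 → 9
9 → 1
1 → 10
10 → 8
8 → 0
0 → 12
12 → 6
6 → 13
13 → 4
4 → 5
5 → 2
5 → 11
6 → 7

3, 9, 1, 10, 8, 0, 12, 6, 13, 4, 5, 2, 11, 7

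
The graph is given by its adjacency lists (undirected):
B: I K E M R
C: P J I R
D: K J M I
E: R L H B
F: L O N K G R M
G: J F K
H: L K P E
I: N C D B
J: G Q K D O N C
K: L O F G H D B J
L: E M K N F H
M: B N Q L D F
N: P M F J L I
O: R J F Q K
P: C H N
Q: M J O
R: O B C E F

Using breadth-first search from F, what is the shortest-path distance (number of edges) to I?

2

Level 0: F
Level 1: G, K, L, M, N, O, R
Level 2: B, C, D, E, H, I, J, P, Q
I first appears at level 2.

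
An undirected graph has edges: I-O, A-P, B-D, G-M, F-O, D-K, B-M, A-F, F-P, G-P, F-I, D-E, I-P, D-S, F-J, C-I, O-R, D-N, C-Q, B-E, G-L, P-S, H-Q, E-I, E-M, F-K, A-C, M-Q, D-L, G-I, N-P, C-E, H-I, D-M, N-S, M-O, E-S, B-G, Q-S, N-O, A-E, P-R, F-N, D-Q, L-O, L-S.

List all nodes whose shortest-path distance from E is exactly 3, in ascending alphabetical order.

J, R

Level 0: E
Level 1: A, B, C, D, I, M, S
Level 2: F, G, H, K, L, N, O, P, Q
Level 3: J, R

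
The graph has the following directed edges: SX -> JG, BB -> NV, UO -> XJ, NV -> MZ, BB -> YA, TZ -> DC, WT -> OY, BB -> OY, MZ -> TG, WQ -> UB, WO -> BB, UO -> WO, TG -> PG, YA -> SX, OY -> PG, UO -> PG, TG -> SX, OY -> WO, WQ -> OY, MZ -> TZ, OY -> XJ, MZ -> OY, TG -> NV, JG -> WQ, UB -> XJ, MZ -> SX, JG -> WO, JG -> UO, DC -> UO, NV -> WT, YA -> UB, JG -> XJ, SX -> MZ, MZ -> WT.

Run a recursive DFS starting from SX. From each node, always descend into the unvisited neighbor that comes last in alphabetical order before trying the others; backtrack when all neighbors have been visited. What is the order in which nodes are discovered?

Visit SX
SX → MZ
MZ → WT
WT → OY
OY → XJ
OY → WO
WO → BB
BB → YA
YA → UB
BB → NV
OY → PG
MZ → TZ
TZ → DC
DC → UO
MZ → TG
SX → JG
JG → WQ

SX MZ WT OY XJ WO BB YA UB NV PG TZ DC UO TG JG WQ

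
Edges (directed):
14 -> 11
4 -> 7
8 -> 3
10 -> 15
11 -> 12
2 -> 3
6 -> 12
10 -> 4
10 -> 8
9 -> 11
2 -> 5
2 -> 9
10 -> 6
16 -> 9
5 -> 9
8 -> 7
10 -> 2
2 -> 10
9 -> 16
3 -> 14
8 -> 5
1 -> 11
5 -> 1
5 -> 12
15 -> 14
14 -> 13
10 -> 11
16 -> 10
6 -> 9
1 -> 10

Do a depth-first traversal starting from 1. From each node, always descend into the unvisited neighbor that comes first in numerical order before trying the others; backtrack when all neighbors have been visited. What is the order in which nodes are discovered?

Visit 1
1 → 10
10 → 2
2 → 3
3 → 14
14 → 11
11 → 12
14 → 13
2 → 5
5 → 9
9 → 16
10 → 4
4 → 7
10 → 6
10 → 8
10 → 15

1 10 2 3 14 11 12 13 5 9 16 4 7 6 8 15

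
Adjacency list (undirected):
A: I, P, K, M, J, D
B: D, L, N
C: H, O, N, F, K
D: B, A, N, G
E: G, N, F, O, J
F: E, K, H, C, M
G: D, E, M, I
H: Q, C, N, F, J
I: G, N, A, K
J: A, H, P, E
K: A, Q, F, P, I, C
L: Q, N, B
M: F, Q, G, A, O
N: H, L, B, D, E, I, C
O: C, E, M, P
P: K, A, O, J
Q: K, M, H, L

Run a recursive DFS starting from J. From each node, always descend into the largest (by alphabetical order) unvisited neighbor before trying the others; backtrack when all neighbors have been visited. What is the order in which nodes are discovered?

J, P, O, M, Q, L, N, I, K, F, H, C, E, G, D, B, A

Visit J
J → P
P → O
O → M
M → Q
Q → L
L → N
N → I
I → K
K → F
F → H
H → C
F → E
E → G
G → D
D → B
D → A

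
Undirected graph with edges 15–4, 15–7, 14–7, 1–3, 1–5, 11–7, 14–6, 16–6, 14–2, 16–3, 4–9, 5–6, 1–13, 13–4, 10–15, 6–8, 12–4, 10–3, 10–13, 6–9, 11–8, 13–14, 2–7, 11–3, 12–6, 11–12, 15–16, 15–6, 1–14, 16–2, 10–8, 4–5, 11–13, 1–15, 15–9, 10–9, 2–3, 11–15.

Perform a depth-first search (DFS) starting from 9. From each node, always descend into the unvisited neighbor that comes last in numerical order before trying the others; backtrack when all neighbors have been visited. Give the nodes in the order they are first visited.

9 → 15 → 16 → 6 → 14 → 13 → 11 → 12 → 4 → 5 → 1 → 3 → 10 → 8 → 2 → 7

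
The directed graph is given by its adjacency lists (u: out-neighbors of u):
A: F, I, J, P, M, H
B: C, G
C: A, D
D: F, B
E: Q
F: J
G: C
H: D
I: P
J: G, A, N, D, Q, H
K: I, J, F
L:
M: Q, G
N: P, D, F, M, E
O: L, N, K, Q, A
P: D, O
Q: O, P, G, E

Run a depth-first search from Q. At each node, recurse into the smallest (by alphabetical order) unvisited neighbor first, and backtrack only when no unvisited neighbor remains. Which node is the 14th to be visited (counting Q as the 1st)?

O

Visit Q
Q → E
Q → G
G → C
C → A
A → F
F → J
J → D
D → B
J → H
J → N
N → M
N → P
P → O
O → K
K → I
O → L

Visit order: Q, E, G, C, A, F, J, D, B, H, N, M, P, O, K, I, L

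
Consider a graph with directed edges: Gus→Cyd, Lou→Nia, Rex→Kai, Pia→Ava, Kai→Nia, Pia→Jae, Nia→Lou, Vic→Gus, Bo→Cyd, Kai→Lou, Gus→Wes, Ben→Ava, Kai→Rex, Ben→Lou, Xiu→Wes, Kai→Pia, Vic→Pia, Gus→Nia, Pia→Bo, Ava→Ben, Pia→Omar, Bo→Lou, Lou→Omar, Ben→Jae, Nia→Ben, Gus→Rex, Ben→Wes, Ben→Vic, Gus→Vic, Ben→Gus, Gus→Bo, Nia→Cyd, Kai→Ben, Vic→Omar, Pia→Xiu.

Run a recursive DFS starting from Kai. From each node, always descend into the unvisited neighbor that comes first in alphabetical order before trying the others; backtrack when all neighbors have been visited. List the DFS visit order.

Kai, Ben, Ava, Gus, Bo, Cyd, Lou, Nia, Omar, Rex, Vic, Pia, Jae, Xiu, Wes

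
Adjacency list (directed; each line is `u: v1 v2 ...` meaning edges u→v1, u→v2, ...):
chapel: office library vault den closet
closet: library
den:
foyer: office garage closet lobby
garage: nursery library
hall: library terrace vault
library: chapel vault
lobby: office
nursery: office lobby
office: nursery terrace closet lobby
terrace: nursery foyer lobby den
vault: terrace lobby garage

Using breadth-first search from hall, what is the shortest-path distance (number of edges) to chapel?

Level 0: hall
Level 1: library, terrace, vault
Level 2: chapel, den, foyer, garage, lobby, nursery
Level 3: closet, office
chapel first appears at level 2.

2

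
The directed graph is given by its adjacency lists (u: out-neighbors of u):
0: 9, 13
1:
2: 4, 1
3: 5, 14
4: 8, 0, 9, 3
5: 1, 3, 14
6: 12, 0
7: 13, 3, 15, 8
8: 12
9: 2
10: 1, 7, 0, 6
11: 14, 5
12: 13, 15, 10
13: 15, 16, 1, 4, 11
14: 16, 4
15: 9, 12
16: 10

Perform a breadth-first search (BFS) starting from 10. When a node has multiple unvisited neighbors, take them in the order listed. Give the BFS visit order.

10, 1, 7, 0, 6, 13, 3, 15, 8, 9, 12, 16, 4, 11, 5, 14, 2

Visit 10; enqueue 1, 7, 0, 6 → queue [1, 7, 0, 6]
Visit 1 → queue [7, 0, 6]
Visit 7; enqueue 13, 3, 15, 8 → queue [0, 6, 13, 3, 15, 8]
Visit 0; enqueue 9 → queue [6, 13, 3, 15, 8, 9]
Visit 6; enqueue 12 → queue [13, 3, 15, 8, 9, 12]
Visit 13; enqueue 16, 4, 11 → queue [3, 15, 8, 9, 12, 16, 4, 11]
Visit 3; enqueue 5, 14 → queue [15, 8, 9, 12, 16, 4, 11, 5, 14]
Visit 15 → queue [8, 9, 12, 16, 4, 11, 5, 14]
Visit 8 → queue [9, 12, 16, 4, 11, 5, 14]
Visit 9; enqueue 2 → queue [12, 16, 4, 11, 5, 14, 2]
Visit 12 → queue [16, 4, 11, 5, 14, 2]
Visit 16 → queue [4, 11, 5, 14, 2]
Visit 4 → queue [11, 5, 14, 2]
Visit 11 → queue [5, 14, 2]
Visit 5 → queue [14, 2]
Visit 14 → queue [2]
Visit 2 → queue []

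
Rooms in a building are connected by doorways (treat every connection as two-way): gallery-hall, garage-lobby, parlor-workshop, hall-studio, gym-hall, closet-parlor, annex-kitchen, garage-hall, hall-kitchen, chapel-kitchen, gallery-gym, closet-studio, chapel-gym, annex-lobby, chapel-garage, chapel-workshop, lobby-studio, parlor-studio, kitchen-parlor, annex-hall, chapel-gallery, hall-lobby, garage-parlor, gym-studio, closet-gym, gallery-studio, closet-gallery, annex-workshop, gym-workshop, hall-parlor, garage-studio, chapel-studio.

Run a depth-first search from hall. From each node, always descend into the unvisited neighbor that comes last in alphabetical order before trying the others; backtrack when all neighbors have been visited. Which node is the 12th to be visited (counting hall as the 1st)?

Visit hall
hall → studio
studio → parlor
parlor → workshop
workshop → gym
gym → gallery
gallery → closet
gallery → chapel
chapel → kitchen
kitchen → annex
annex → lobby
lobby → garage

Visit order: hall, studio, parlor, workshop, gym, gallery, closet, chapel, kitchen, annex, lobby, garage

garage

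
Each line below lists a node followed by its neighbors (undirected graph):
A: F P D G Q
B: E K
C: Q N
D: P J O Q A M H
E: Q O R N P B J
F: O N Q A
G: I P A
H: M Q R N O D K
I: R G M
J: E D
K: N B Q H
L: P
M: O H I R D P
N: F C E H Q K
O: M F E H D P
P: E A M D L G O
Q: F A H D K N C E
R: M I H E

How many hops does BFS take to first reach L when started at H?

3

Level 0: H
Level 1: D, K, M, N, O, Q, R
Level 2: A, B, C, E, F, I, J, P
Level 3: G, L
L first appears at level 3.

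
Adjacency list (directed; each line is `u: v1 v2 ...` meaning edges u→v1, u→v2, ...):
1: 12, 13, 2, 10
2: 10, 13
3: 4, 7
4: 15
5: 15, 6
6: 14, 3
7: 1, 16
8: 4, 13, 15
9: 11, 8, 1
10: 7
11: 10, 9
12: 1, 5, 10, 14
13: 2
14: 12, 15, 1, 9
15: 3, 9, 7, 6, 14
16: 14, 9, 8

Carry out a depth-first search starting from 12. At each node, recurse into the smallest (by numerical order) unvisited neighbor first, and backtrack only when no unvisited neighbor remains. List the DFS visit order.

12 → 1 → 2 → 10 → 7 → 16 → 8 → 4 → 15 → 3 → 6 → 14 → 9 → 11 → 13 → 5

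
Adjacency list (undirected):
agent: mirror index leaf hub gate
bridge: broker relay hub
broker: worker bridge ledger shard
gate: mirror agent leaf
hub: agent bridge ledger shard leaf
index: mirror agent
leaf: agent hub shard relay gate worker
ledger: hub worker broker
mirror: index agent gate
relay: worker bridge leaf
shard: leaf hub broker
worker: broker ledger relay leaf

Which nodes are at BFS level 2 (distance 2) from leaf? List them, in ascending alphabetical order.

bridge, broker, index, ledger, mirror

Level 0: leaf
Level 1: agent, gate, hub, relay, shard, worker
Level 2: bridge, broker, index, ledger, mirror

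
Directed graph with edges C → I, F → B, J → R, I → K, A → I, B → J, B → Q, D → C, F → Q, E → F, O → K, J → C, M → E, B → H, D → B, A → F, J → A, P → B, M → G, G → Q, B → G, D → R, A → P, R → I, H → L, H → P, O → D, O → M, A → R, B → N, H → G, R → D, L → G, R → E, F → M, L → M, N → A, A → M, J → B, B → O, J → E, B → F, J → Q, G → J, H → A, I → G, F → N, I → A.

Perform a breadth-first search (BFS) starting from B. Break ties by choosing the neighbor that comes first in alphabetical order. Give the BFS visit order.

B → F → G → H → J → N → O → Q → M → A → L → P → C → E → R → D → K → I

Visit B; enqueue F, G, H, J, N, O, Q → queue [F, G, H, J, N, O, Q]
Visit F; enqueue M → queue [G, H, J, N, O, Q, M]
Visit G → queue [H, J, N, O, Q, M]
Visit H; enqueue A, L, P → queue [J, N, O, Q, M, A, L, P]
Visit J; enqueue C, E, R → queue [N, O, Q, M, A, L, P, C, E, R]
Visit N → queue [O, Q, M, A, L, P, C, E, R]
Visit O; enqueue D, K → queue [Q, M, A, L, P, C, E, R, D, K]
Visit Q → queue [M, A, L, P, C, E, R, D, K]
Visit M → queue [A, L, P, C, E, R, D, K]
Visit A; enqueue I → queue [L, P, C, E, R, D, K, I]
Visit L → queue [P, C, E, R, D, K, I]
Visit P → queue [C, E, R, D, K, I]
Visit C → queue [E, R, D, K, I]
Visit E → queue [R, D, K, I]
Visit R → queue [D, K, I]
Visit D → queue [K, I]
Visit K → queue [I]
Visit I → queue []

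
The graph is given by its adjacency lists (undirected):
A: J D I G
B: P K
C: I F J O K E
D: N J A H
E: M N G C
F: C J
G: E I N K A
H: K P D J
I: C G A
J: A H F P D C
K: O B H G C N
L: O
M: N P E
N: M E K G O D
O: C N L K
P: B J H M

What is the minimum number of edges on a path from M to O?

2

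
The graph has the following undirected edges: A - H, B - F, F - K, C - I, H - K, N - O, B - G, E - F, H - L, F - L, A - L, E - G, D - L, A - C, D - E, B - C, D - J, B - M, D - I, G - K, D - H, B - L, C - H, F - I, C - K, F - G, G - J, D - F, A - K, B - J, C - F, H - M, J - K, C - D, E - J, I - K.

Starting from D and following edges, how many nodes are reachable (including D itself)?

BFS from D visits: D, C, E, F, H, I, J, L, A, B, K, G, M
Reachable nodes: 13 of 15 total.

13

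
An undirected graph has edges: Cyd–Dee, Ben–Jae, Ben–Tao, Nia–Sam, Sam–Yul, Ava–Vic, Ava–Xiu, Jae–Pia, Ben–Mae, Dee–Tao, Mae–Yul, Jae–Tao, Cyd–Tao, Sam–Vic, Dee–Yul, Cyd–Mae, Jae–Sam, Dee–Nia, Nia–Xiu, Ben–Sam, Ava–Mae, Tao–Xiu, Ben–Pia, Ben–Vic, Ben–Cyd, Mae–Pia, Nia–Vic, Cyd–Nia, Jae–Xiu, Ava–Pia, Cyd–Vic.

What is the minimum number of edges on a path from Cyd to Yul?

2

Level 0: Cyd
Level 1: Ben, Dee, Mae, Nia, Tao, Vic
Level 2: Ava, Jae, Pia, Sam, Xiu, Yul
Yul first appears at level 2.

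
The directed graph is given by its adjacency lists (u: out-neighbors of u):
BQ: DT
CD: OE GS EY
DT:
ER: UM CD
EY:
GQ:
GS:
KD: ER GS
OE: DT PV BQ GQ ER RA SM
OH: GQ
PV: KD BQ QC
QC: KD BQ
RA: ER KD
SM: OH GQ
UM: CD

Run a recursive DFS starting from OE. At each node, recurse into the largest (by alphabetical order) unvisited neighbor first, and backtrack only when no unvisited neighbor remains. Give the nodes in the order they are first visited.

OE SM OH GQ RA KD GS ER UM CD EY PV QC BQ DT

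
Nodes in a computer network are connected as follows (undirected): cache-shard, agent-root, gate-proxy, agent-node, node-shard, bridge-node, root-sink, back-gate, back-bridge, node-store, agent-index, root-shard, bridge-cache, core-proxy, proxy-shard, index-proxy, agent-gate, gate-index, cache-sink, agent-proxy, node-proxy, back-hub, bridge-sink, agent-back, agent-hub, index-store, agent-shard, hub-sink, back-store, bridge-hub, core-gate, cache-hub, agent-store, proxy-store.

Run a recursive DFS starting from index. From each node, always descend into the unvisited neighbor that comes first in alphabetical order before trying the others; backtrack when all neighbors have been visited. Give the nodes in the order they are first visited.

index agent back bridge cache hub sink root shard node proxy core gate store

Visit index
index → agent
agent → back
back → bridge
bridge → cache
cache → hub
hub → sink
sink → root
root → shard
shard → node
node → proxy
proxy → core
core → gate
proxy → store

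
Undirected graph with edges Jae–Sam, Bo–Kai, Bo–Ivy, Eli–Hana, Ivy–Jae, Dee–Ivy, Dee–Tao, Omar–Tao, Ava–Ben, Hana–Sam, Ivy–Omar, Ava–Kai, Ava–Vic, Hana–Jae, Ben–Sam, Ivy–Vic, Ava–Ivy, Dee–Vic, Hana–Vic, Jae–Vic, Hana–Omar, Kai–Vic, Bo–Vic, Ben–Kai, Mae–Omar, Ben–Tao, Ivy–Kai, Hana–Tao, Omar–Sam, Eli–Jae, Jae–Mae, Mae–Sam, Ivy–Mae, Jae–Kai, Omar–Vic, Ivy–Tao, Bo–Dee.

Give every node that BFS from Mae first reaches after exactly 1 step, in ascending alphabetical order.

Ivy, Jae, Omar, Sam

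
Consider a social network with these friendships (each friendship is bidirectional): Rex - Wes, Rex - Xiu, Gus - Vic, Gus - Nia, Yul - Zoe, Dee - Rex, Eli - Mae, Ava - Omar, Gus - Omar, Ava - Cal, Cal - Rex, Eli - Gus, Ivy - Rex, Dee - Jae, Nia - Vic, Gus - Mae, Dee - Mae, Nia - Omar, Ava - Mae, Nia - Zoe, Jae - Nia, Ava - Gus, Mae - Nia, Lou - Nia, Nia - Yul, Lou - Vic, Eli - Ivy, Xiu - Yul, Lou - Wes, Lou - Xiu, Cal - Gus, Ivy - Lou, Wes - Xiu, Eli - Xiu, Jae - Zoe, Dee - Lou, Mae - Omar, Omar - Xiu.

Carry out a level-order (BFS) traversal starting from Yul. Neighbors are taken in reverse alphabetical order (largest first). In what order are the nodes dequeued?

Yul -> Zoe -> Xiu -> Nia -> Jae -> Wes -> Rex -> Omar -> Lou -> Eli -> Vic -> Mae -> Gus -> Dee -> Ivy -> Cal -> Ava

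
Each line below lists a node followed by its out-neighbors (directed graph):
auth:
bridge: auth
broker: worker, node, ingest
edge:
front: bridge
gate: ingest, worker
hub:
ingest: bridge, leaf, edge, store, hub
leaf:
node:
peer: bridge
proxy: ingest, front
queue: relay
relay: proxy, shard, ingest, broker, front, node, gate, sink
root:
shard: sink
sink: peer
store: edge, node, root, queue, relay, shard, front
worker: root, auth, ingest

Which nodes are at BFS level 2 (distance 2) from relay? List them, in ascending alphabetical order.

bridge, edge, hub, leaf, peer, store, worker

Level 0: relay
Level 1: broker, front, gate, ingest, node, proxy, shard, sink
Level 2: bridge, edge, hub, leaf, peer, store, worker
Level 3: auth, queue, root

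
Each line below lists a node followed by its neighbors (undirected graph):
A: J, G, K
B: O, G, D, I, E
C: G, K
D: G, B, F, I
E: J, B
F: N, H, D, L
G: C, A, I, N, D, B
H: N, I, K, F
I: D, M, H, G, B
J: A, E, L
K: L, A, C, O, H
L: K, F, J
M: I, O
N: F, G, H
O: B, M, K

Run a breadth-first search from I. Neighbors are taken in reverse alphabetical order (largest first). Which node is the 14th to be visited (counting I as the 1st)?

Visit I; enqueue M, H, G, D, B → queue [M, H, G, D, B]
Visit M; enqueue O → queue [H, G, D, B, O]
Visit H; enqueue N, K, F → queue [G, D, B, O, N, K, F]
Visit G; enqueue C, A → queue [D, B, O, N, K, F, C, A]
Visit D → queue [B, O, N, K, F, C, A]
Visit B; enqueue E → queue [O, N, K, F, C, A, E]
Visit O → queue [N, K, F, C, A, E]
Visit N → queue [K, F, C, A, E]
Visit K; enqueue L → queue [F, C, A, E, L]
Visit F → queue [C, A, E, L]
Visit C → queue [A, E, L]
Visit A; enqueue J → queue [E, L, J]
Visit E → queue [L, J]
Visit L → queue [J]
Visit J → queue []

Visit order: I, M, H, G, D, B, O, N, K, F, C, A, E, L, J

L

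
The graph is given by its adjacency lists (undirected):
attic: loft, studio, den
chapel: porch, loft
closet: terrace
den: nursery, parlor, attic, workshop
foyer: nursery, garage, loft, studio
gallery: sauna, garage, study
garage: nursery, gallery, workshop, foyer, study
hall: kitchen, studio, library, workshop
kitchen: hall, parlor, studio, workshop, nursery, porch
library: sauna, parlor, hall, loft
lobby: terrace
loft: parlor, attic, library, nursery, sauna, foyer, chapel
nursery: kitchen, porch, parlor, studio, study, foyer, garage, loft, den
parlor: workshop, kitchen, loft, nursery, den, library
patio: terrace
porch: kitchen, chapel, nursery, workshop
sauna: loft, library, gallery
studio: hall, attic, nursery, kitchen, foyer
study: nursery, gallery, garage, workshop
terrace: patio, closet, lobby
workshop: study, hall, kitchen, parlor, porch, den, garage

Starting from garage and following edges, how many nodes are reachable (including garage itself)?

17

BFS from garage visits: garage, foyer, gallery, nursery, study, workshop, loft, studio, sauna, den, kitchen, parlor, porch, hall, attic, chapel, library
Reachable nodes: 17 of 21 total.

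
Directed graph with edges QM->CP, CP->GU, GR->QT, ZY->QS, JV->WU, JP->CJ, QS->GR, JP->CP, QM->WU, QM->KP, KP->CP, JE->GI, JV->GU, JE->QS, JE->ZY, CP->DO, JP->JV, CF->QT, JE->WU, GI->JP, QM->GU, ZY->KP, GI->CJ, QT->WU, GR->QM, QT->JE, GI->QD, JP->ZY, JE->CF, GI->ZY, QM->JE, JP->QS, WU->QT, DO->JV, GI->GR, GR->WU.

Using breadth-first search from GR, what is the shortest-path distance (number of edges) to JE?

2

Level 0: GR
Level 1: QM, QT, WU
Level 2: CP, GU, JE, KP
Level 3: CF, DO, GI, QS, ZY
Level 4: CJ, JP, JV, QD
JE first appears at level 2.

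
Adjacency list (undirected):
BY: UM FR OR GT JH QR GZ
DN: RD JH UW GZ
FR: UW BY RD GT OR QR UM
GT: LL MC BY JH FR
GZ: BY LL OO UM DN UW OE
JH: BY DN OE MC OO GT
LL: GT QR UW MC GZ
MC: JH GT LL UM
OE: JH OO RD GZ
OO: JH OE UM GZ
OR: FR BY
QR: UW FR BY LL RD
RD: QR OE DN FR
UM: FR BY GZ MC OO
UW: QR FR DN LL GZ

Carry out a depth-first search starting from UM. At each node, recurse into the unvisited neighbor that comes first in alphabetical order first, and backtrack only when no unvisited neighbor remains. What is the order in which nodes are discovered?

UM, BY, FR, GT, JH, DN, GZ, LL, MC, QR, RD, OE, OO, UW, OR

Visit UM
UM → BY
BY → FR
FR → GT
GT → JH
JH → DN
DN → GZ
GZ → LL
LL → MC
LL → QR
QR → RD
RD → OE
OE → OO
QR → UW
FR → OR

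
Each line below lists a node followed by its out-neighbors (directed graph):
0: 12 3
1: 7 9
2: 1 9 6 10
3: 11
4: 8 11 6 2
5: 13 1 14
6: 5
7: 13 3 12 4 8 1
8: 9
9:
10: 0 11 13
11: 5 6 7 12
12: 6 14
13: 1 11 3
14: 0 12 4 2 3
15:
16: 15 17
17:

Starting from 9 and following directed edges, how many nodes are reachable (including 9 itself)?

BFS from 9 visits: 9
Reachable nodes: 1 of 18 total.

1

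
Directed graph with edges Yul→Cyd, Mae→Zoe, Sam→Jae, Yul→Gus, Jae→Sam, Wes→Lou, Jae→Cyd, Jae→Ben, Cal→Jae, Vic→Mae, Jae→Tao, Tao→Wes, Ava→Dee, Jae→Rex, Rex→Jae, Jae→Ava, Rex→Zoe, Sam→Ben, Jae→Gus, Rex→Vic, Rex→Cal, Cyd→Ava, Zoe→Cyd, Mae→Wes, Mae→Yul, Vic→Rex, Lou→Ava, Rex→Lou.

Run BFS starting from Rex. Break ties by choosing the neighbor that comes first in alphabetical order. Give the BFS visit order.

Rex Cal Jae Lou Vic Zoe Ava Ben Cyd Gus Sam Tao Mae Dee Wes Yul

Visit Rex; enqueue Cal, Jae, Lou, Vic, Zoe → queue [Cal, Jae, Lou, Vic, Zoe]
Visit Cal → queue [Jae, Lou, Vic, Zoe]
Visit Jae; enqueue Ava, Ben, Cyd, Gus, Sam, Tao → queue [Lou, Vic, Zoe, Ava, Ben, Cyd, Gus, Sam, Tao]
Visit Lou → queue [Vic, Zoe, Ava, Ben, Cyd, Gus, Sam, Tao]
Visit Vic; enqueue Mae → queue [Zoe, Ava, Ben, Cyd, Gus, Sam, Tao, Mae]
Visit Zoe → queue [Ava, Ben, Cyd, Gus, Sam, Tao, Mae]
Visit Ava; enqueue Dee → queue [Ben, Cyd, Gus, Sam, Tao, Mae, Dee]
Visit Ben → queue [Cyd, Gus, Sam, Tao, Mae, Dee]
Visit Cyd → queue [Gus, Sam, Tao, Mae, Dee]
Visit Gus → queue [Sam, Tao, Mae, Dee]
Visit Sam → queue [Tao, Mae, Dee]
Visit Tao; enqueue Wes → queue [Mae, Dee, Wes]
Visit Mae; enqueue Yul → queue [Dee, Wes, Yul]
Visit Dee → queue [Wes, Yul]
Visit Wes → queue [Yul]
Visit Yul → queue []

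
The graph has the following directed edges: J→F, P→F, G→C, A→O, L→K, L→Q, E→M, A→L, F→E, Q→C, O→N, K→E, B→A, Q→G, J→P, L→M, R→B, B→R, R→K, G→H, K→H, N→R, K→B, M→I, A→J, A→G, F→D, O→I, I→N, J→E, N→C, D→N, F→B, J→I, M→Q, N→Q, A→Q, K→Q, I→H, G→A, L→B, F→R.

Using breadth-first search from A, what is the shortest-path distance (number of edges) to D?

Level 0: A
Level 1: G, J, L, O, Q
Level 2: B, C, E, F, H, I, K, M, N, P
Level 3: D, R
D first appears at level 3.

3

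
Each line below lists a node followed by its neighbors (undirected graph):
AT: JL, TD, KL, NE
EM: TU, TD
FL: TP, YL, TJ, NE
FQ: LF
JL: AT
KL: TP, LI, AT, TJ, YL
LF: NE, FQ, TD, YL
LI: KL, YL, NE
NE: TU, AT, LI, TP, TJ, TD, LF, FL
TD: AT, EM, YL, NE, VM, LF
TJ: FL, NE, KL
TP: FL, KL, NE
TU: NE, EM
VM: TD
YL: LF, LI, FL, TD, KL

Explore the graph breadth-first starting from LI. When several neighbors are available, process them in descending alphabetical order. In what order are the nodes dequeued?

LI, YL, NE, KL, TD, LF, FL, TU, TP, TJ, AT, VM, EM, FQ, JL

Visit LI; enqueue YL, NE, KL → queue [YL, NE, KL]
Visit YL; enqueue TD, LF, FL → queue [NE, KL, TD, LF, FL]
Visit NE; enqueue TU, TP, TJ, AT → queue [KL, TD, LF, FL, TU, TP, TJ, AT]
Visit KL → queue [TD, LF, FL, TU, TP, TJ, AT]
Visit TD; enqueue VM, EM → queue [LF, FL, TU, TP, TJ, AT, VM, EM]
Visit LF; enqueue FQ → queue [FL, TU, TP, TJ, AT, VM, EM, FQ]
Visit FL → queue [TU, TP, TJ, AT, VM, EM, FQ]
Visit TU → queue [TP, TJ, AT, VM, EM, FQ]
Visit TP → queue [TJ, AT, VM, EM, FQ]
Visit TJ → queue [AT, VM, EM, FQ]
Visit AT; enqueue JL → queue [VM, EM, FQ, JL]
Visit VM → queue [EM, FQ, JL]
Visit EM → queue [FQ, JL]
Visit FQ → queue [JL]
Visit JL → queue []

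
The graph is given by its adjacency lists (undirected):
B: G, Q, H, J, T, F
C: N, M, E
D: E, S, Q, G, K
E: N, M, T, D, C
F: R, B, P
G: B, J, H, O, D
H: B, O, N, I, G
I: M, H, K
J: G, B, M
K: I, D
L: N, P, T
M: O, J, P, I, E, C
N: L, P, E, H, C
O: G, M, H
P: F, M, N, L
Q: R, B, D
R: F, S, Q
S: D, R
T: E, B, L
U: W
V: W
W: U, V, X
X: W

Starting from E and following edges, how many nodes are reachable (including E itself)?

BFS from E visits: E, T, N, M, D, C, L, B, P, H, O, J, I, S, Q, K, G, F, R
Reachable nodes: 19 of 23 total.

19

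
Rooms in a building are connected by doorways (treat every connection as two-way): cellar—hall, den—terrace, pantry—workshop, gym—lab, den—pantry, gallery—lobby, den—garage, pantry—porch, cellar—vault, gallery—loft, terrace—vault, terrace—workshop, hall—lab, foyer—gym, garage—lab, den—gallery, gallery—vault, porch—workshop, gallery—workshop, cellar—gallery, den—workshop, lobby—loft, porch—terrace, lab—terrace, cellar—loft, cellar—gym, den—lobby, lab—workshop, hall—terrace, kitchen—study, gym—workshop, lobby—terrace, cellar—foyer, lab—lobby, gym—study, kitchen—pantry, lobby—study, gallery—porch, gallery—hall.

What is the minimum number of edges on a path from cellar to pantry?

3

Level 0: cellar
Level 1: foyer, gallery, gym, hall, loft, vault
Level 2: den, lab, lobby, porch, study, terrace, workshop
Level 3: garage, kitchen, pantry
pantry first appears at level 3.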